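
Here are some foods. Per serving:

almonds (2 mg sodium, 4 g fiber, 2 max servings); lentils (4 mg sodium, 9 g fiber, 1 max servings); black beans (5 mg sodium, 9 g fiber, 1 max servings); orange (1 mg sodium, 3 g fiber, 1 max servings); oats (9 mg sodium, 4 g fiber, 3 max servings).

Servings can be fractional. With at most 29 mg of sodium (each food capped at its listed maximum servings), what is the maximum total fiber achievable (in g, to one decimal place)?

35.7 g

Fiber per mg sodium: orange 3, lentils 2.25, almonds 2, black beans 1.8, oats 0.4444.
Take 1 serving of orange: uses 1 mg sodium, +3.0 g fiber (running total 3.0 g).
Take 1 serving of lentils: uses 4 mg sodium, +9.0 g fiber (running total 12.0 g).
Take 2 servings of almonds: uses 4 mg sodium, +8.0 g fiber (running total 20.0 g).
Take 1 serving of black beans: uses 5 mg sodium, +9.0 g fiber (running total 29.0 g).
Take 1.667 servings of oats: uses 15 mg sodium, +6.7 g fiber (running total 35.7 g).
Filling greedily by fiber-per-mg sodium is optimal for one linear limit, giving 35.7 g.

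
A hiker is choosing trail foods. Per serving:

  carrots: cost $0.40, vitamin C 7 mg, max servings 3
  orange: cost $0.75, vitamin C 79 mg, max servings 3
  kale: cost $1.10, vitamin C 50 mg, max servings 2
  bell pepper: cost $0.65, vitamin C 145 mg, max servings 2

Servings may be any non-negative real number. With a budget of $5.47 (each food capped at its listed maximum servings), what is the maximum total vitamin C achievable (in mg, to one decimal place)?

Vitamin C per dollar: bell pepper 223.1, orange 105.3, kale 45.45, carrots 17.5.
Take 2 servings of bell pepper: spends $1.30, +290.0 mg vitamin C (running total 290.0 mg).
Take 3 servings of orange: spends $2.25, +237.0 mg vitamin C (running total 527.0 mg).
Take 1.745 servings of kale: spends $1.92, +87.3 mg vitamin C (running total 614.3 mg).
Greedy by best ratio exhausts the cost allowance optimally: 614.3 mg.

614.3 mg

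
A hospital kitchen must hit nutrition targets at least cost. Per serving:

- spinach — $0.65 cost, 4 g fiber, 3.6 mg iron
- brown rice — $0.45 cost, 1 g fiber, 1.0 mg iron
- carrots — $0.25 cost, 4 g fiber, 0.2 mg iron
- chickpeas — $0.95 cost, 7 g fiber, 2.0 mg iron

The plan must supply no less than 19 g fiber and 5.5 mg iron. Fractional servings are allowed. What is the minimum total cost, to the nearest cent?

This is a tiny linear program; its minimum lies at a vertex of the feasible set. List the vertices and price them.
spinach only: max(19/4, 5.5/3.6) = 4.75 servings → $3.09.
brown rice only: max(19/1, 5.5/1.0) = 19 servings → $8.55.
carrots only: max(19/4, 5.5/0.2) = 27.5 servings → $6.88.
chickpeas only: max(19/7, 5.5/2.0) = 2.75 servings → $2.61.
spinach + brown rice with both targets exact would need a negative amount; discard.
spinach + carrots with both tight: 1.338 servings and 3.412 servings → $1.72.
spinach + chickpeas with both tight: 0.02907 servings and 2.698 servings → $2.58.
brown rice + carrots with both tight: 4.789 servings and 3.553 servings → $3.04.
brown rice + chickpeas with both tight: 0.1 servings and 2.7 servings → $2.61.
carrots + chickpeas: intersection lies outside the first quadrant.
Cheapest feasible corner: $1.72.

$1.72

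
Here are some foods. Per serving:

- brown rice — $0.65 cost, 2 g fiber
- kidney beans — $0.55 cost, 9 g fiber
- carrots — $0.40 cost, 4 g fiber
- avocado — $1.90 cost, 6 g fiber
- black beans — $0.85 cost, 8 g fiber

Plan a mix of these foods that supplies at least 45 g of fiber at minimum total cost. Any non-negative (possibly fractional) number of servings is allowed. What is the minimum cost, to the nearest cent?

$2.75

Cost per g of fiber: kidney beans $0.0611, carrots $0.1000, black beans $0.1062, avocado $0.3167, brown rice $0.3250.
With no serving limits, use only kidney beans: 45 g / 9 g = 5 servings × $0.55 = $2.75.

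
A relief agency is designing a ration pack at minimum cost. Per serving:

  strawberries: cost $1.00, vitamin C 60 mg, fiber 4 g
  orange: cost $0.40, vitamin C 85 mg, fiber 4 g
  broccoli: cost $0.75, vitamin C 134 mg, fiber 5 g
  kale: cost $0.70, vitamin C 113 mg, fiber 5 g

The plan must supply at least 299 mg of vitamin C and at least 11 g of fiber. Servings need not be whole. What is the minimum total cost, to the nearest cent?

$1.41

Check every corner: each single food scaled to meet both minima, and each pair solved so both constraints bind.
strawberries only: max(299/60, 11/4) = 4.983 servings → $4.98.
orange only: max(299/85, 11/4) = 3.518 servings → $1.41.
broccoli only: max(299/134, 11/5) = 2.231 servings → $1.67.
kale only: max(299/113, 11/5) = 2.646 servings → $1.85.
strawberries + orange: intersection lies outside the first quadrant.
strawberries + broccoli with both targets exact would need a negative amount; discard.
strawberries + kale with both targets exact would need a negative amount; discard.
orange + broccoli: intersection lies outside the first quadrant.
orange + kale with both targets exact would need a negative amount; discard.
broccoli + kale: intersection lies outside the first quadrant.
The minimum over all feasible corners is $1.41.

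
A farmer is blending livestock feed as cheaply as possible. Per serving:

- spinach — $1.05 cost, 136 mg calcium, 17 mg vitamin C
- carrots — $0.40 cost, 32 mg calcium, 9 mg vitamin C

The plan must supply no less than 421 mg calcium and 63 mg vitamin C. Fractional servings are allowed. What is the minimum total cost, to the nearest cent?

$3.57

At the optimum either one food covers both requirements or two foods hit both targets exactly; no other combination can be cheaper.
spinach only: max(421/136, 63/17) = 3.706 servings → $3.89.
carrots only: max(421/32, 63/9) = 13.16 servings → $5.26.
spinach + carrots with both tight: 2.607 servings and 2.075 servings → $3.57.
Cheapest feasible corner: $3.57.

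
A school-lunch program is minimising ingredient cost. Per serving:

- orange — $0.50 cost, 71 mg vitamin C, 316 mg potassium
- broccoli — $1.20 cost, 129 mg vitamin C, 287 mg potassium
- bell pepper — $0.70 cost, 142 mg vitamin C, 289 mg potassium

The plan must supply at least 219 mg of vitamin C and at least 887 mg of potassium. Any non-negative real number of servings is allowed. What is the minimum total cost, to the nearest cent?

With two linear requirements the optimum uses one or two foods; enumerate the corners.
orange only: max(219/71, 887/316) = 3.085 servings → $1.54.
broccoli only: max(219/129, 887/287) = 3.091 servings → $3.71.
bell pepper only: max(219/142, 887/289) = 3.069 servings → $2.15.
orange + broccoli with both tight: 2.53 servings and 0.3054 servings → $1.63.
orange + bell pepper with both tight: 2.573 servings and 0.2557 servings → $1.47.
broccoli + bell pepper: the both-tight solution has a negative serving — not a feasible corner.
So the least-cost plan costs $1.47.

$1.47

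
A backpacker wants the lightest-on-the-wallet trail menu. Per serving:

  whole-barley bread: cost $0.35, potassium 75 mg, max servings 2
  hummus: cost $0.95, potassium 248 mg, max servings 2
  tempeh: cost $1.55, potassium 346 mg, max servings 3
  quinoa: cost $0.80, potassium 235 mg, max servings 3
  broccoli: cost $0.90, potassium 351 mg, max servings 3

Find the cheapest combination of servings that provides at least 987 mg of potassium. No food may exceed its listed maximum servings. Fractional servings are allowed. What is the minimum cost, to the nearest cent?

$2.53

Cost per mg of potassium: broccoli $0.0026, quinoa $0.0034, hummus $0.0038, tempeh $0.0045, whole-barley bread $0.0047.
Take 2.812 servings of broccoli: +987.0 mg potassium for $2.53 (total $2.53, still need 0.0 mg).
Greedy by cheapest-per-mg is optimal for a single linear constraint, so the minimum cost is $2.53.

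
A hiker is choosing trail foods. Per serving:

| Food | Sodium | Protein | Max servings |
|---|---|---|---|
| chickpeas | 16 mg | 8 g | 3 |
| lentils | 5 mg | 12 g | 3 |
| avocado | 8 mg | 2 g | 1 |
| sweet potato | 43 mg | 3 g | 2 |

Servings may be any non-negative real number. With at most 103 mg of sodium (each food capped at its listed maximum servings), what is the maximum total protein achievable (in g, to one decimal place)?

64.2 g

Protein per mg sodium: lentils 2.4, chickpeas 0.5, avocado 0.25, sweet potato 0.06977.
Take 3 servings of lentils: uses 15 mg sodium, +36.0 g protein (running total 36.0 g).
Take 3 servings of chickpeas: uses 48 mg sodium, +24.0 g protein (running total 60.0 g).
Take 1 serving of avocado: uses 8 mg sodium, +2.0 g protein (running total 62.0 g).
Take 0.7442 servings of sweet potato: uses 32 mg sodium, +2.2 g protein (running total 64.2 g).
Greedy by best ratio exhausts the sodium allowance optimally: 64.2 g.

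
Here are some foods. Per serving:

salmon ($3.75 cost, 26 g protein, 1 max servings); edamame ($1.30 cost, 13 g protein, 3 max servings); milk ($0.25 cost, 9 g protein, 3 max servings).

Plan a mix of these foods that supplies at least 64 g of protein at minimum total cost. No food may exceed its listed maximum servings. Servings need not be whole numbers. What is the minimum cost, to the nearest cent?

Cost per g of protein: milk $0.0278, edamame $0.1000, salmon $0.1442.
Take 3 servings of milk: +27.0 g protein for $0.75 (total $0.75, still need 37.0 g).
Take 2.846 servings of edamame: +37.0 g protein for $3.70 (total $4.45, still need 0.0 g).
Filling from the cheapest source first is optimal under one linear minimum: $4.45.

$4.45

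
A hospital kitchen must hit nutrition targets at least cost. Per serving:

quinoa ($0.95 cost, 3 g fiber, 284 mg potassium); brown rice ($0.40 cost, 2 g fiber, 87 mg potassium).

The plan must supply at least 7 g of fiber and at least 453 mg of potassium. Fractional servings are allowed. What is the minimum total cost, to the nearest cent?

With two linear requirements the optimum uses one or two foods; enumerate the corners.
quinoa only: max(7/3, 453/284) = 2.333 servings → $2.22.
brown rice only: max(7/2, 453/87) = 5.207 servings → $2.08.
quinoa + brown rice with both tight: 0.9674 servings and 2.049 servings → $1.74.
The minimum over all feasible corners is $1.74.

$1.74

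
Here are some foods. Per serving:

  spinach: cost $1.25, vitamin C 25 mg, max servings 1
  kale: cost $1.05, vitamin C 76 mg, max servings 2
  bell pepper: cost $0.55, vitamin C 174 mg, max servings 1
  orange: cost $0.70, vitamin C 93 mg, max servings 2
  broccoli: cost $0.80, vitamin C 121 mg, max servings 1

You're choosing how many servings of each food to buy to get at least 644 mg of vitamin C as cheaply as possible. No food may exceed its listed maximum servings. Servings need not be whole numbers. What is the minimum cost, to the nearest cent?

Cost per mg of vitamin C: bell pepper $0.0032, broccoli $0.0066, orange $0.0075, kale $0.0138, spinach $0.0500.
Take 1 serving of bell pepper: +174.0 mg vitamin C for $0.55 (total $0.55, still need 470.0 mg).
Take 1 serving of broccoli: +121.0 mg vitamin C for $0.80 (total $1.35, still need 349.0 mg).
Take 2 servings of orange: +186.0 mg vitamin C for $1.40 (total $2.75, still need 163.0 mg).
Take 2 servings of kale: +152.0 mg vitamin C for $2.10 (total $4.85, still need 11.0 mg).
Take 0.44 servings of spinach: +11.0 mg vitamin C for $0.55 (total $5.40, still need 0.0 mg).
Greedy by cheapest-per-mg is optimal for a single linear constraint, so the minimum cost is $5.40.

$5.40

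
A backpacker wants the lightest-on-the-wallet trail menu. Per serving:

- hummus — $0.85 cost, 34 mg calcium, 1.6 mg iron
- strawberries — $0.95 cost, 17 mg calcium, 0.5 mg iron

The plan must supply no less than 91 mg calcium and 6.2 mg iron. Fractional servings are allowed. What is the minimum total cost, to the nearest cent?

For a min-cost LP with two ≥-constraints, a basic feasible solution has at most two positive variables.
hummus only: max(91/34, 6.2/1.6) = 3.875 servings → $3.29.
strawberries only: max(91/17, 6.2/0.5) = 12.4 servings → $11.78.
hummus + strawberries: the both-tight solution has a negative serving — not a feasible corner.
So the least-cost plan costs $3.29.

$3.29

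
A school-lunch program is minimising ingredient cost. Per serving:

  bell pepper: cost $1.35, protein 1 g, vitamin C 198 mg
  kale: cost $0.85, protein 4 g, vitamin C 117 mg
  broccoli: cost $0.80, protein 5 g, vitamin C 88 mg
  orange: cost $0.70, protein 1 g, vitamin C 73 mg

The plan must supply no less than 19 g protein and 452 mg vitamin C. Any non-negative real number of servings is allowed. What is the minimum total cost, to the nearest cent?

$3.57

A basic optimal solution has at most two foods positive. Try each food alone and each pair with both targets met exactly.
bell pepper only: max(19/1, 452/198) = 19 servings → $25.65.
kale only: max(19/4, 452/117) = 4.75 servings → $4.04.
broccoli only: max(19/5, 452/88) = 5.136 servings → $4.11.
orange only: max(19/1, 452/73) = 19 servings → $13.30.
bell pepper + kale with both targets exact would need a negative amount; discard.
bell pepper + broccoli with both tight: 0.6519 servings and 3.67 servings → $3.82.
bell pepper + orange with both targets exact would need a negative amount; discard.
kale + broccoli with both tight: 2.524 servings and 1.781 servings → $3.57.
kale + orange with both targets exact would need a negative amount; discard.
broccoli + orange with both tight: 3.375 servings and 2.123 servings → $4.19.
Cheapest feasible corner: $3.57.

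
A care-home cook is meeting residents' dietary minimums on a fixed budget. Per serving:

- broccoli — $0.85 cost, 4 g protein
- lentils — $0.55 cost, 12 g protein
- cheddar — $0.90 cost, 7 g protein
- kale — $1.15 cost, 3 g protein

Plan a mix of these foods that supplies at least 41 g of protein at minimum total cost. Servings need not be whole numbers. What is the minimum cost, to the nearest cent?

Cost per g of protein: lentils $0.0458, cheddar $0.1286, broccoli $0.2125, kale $0.3833.
With no serving limits, use only lentils: 41 g / 12 g = 3.417 servings × $0.55 = $1.88.

$1.88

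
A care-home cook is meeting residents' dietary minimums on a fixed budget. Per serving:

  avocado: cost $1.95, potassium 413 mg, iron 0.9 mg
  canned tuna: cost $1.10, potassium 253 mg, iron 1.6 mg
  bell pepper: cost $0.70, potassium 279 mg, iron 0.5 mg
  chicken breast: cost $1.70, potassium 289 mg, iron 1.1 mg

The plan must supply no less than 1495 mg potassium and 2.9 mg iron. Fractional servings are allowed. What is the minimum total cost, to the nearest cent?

Compare the cost at each extreme point of the feasible region.
avocado only: max(1495/413, 2.9/0.9) = 3.62 servings → $7.06.
canned tuna only: max(1495/253, 2.9/1.6) = 5.909 servings → $6.50.
bell pepper only: max(1495/279, 2.9/0.5) = 5.8 servings → $4.06.
chicken breast only: max(1495/289, 2.9/1.1) = 5.173 servings → $8.79.
avocado + canned tuna: the both-tight solution has a negative serving — not a feasible corner.
avocado + bell pepper with both tight: 1.381 servings and 3.314 servings → $5.01.
avocado + chicken breast: the both-tight solution has a negative serving — not a feasible corner.
canned tuna + bell pepper with both tight: 0.1926 servings and 5.184 servings → $3.84.
canned tuna + chicken breast: the both-tight solution has a negative serving — not a feasible corner.
bell pepper + chicken breast with both tight: 4.966 servings and 0.3793 servings → $4.12.
The minimum over all feasible corners is $3.84.

$3.84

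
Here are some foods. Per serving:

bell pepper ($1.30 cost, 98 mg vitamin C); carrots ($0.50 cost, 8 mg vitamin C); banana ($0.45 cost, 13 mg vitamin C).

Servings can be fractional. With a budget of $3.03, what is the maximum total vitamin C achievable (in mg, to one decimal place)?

Vitamin C per dollar: bell pepper 75.38, banana 28.89, carrots 16.
With no serving limits, spend the whole cost allowance on bell pepper: $3.03 / $1.30 × 98 mg = 228.4 mg.

228.4 mg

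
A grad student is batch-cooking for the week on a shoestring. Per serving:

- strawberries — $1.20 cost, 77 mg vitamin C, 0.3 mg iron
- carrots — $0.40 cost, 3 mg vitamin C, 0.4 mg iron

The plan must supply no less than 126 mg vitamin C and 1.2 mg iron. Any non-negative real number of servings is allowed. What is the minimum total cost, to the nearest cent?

Compare the cost at each extreme point of the feasible region.
strawberries only: max(126/77, 1.2/0.3) = 4 servings → $4.80.
carrots only: max(126/3, 1.2/0.4) = 42 servings → $16.80.
strawberries + carrots with both tight: 1.565 servings and 1.826 servings → $2.61.
So the least-cost plan costs $2.61.

$2.61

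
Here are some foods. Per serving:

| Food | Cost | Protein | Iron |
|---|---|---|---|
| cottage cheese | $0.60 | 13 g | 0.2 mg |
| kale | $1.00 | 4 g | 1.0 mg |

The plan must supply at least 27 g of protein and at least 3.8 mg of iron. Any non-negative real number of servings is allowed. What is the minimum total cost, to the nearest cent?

$4.19

Check every corner: each single food scaled to meet both minima, and each pair solved so both constraints bind.
cottage cheese only: max(27/13, 3.8/0.2) = 19 servings → $11.40.
kale only: max(27/4, 3.8/1.0) = 6.75 servings → $6.75.
cottage cheese + kale with both tight: 0.9672 servings and 3.607 servings → $4.19.
Cheapest feasible corner: $4.19.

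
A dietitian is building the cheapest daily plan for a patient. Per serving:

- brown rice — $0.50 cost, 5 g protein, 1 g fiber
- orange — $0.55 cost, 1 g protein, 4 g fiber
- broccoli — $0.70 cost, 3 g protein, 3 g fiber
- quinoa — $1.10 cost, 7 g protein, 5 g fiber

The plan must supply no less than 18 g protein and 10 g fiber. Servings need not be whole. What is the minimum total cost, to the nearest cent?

A basic optimal solution has at most two foods positive. Try each food alone and each pair with both targets met exactly.
brown rice only: max(18/5, 10/1) = 10 servings → $5.00.
orange only: max(18/1, 10/4) = 18 servings → $9.90.
broccoli only: max(18/3, 10/3) = 6 servings → $4.20.
quinoa only: max(18/7, 10/5) = 2.571 servings → $2.83.
brown rice + orange with both tight: 3.263 servings and 1.684 servings → $2.56.
brown rice + broccoli with both tight: 2 servings and 2.667 servings → $2.87.
brown rice + quinoa with both tight: 1.111 servings and 1.778 servings → $2.51.
orange + broccoli with both targets exact would need a negative amount; discard.
orange + quinoa with both targets exact would need a negative amount; discard.
broccoli + quinoa: the both-tight solution has a negative serving — not a feasible corner.
So the least-cost plan costs $2.51.

$2.51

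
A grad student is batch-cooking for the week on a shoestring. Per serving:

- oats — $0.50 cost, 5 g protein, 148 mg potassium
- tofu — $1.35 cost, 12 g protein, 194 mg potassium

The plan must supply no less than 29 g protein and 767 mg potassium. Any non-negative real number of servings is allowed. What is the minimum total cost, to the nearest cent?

$2.90

At the optimum either one food covers both requirements or two foods hit both targets exactly; no other combination can be cheaper.
oats only: max(29/5, 767/148) = 5.8 servings → $2.90.
tofu only: max(29/12, 767/194) = 3.954 servings → $5.34.
oats + tofu with both tight: 4.439 servings and 0.567 servings → $2.99.
Cheapest feasible corner: $2.90.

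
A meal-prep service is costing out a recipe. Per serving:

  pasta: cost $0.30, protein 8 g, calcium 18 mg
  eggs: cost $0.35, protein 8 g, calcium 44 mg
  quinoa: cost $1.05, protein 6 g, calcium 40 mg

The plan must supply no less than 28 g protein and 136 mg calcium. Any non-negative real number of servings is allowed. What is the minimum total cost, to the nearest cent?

For a min-cost LP with two ≥-constraints, a basic feasible solution has at most two positive variables.
pasta only: max(28/8, 136/18) = 7.556 servings → $2.27.
eggs only: max(28/8, 136/44) = 3.5 servings → $1.23.
quinoa only: max(28/6, 136/40) = 4.667 servings → $4.90.
pasta + eggs with both tight: 0.6923 servings and 2.808 servings → $1.19.
pasta + quinoa with both tight: 1.434 servings and 2.755 servings → $3.32.
eggs + quinoa: intersection lies outside the first quadrant.
Cheapest feasible corner: $1.19.

$1.19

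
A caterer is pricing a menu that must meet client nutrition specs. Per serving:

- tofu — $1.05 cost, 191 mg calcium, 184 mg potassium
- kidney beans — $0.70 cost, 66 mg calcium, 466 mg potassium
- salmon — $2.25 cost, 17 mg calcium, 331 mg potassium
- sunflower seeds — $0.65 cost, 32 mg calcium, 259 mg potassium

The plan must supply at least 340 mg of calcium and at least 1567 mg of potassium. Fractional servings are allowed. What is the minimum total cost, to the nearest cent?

Two binding constraints pin down two serving amounts, so the optimal mix uses at most two foods. The candidates are each food alone (scaled to the tighter of calcium/potassium) and each pair with both constraints tight.
tofu only: max(340/191, 1567/184) = 8.516 servings → $8.94.
kidney beans only: max(340/66, 1567/466) = 5.152 servings → $3.61.
salmon only: max(340/17, 1567/331) = 20 servings → $45.00.
sunflower seeds only: max(340/32, 1567/259) = 10.62 servings → $6.91.
tofu + kidney beans with both tight: 0.7158 servings and 3.08 servings → $2.91.
tofu + salmon with both tight: 1.429 servings and 3.94 servings → $10.36.
tofu + sunflower seeds with both tight: 0.87 servings and 5.432 servings → $4.44.
kidney beans + salmon with both targets exact would need a negative amount; discard.
kidney beans + sunflower seeds: the both-tight solution has a negative serving — not a feasible corner.
salmon + sunflower seeds: the both-tight solution has a negative serving — not a feasible corner.
So the least-cost plan costs $2.91.

$2.91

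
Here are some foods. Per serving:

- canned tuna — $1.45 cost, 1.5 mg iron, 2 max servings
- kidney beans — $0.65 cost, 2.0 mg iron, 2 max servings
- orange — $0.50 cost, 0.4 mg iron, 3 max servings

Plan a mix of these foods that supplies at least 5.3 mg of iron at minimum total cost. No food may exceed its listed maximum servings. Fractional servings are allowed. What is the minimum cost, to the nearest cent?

$2.56

Cost per mg of iron: kidney beans $0.3250, canned tuna $0.9667, orange $1.2500.
Take 2 servings of kidney beans: +4.0 mg iron for $1.30 (total $1.30, still need 1.3 mg).
Take 0.8667 servings of canned tuna: +1.3 mg iron for $1.26 (total $2.56, still need 0.0 mg).
Greedy by cheapest-per-mg is optimal for a single linear constraint, so the minimum cost is $2.56.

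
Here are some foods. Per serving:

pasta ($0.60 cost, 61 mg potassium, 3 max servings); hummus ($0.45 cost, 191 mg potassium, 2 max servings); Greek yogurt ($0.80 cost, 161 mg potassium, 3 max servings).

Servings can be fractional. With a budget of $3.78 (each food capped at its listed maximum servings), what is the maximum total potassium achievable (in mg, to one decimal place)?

913.8 mg

Potassium per dollar: hummus 424.4, Greek yogurt 201.2, pasta 101.7.
Take 2 servings of hummus: spends $0.90, +382.0 mg potassium (running total 382.0 mg).
Take 3 servings of Greek yogurt: spends $2.40, +483.0 mg potassium (running total 865.0 mg).
Take 0.8 servings of pasta: spends $0.48, +48.8 mg potassium (running total 913.8 mg).
Filling greedily by potassium-per-dollar is optimal for one linear limit, giving 913.8 mg.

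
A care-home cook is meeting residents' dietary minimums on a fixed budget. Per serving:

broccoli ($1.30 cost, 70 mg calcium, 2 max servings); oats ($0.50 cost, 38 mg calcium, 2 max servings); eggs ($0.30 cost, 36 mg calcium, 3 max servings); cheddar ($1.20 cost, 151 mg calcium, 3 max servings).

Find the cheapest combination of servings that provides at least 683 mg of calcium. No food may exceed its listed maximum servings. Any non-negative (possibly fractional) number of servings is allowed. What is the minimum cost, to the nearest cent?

Cost per mg of calcium: cheddar $0.0079, eggs $0.0083, oats $0.0132, broccoli $0.0186.
Take 3 servings of cheddar: +453.0 mg calcium for $3.60 (total $3.60, still need 230.0 mg).
Take 3 servings of eggs: +108.0 mg calcium for $0.90 (total $4.50, still need 122.0 mg).
Take 2 servings of oats: +76.0 mg calcium for $1.00 (total $5.50, still need 46.0 mg).
Take 0.6571 servings of broccoli: +46.0 mg calcium for $0.85 (total $6.35, still need 0.0 mg).
Greedy by cheapest-per-mg is optimal for a single linear constraint, so the minimum cost is $6.35.

$6.35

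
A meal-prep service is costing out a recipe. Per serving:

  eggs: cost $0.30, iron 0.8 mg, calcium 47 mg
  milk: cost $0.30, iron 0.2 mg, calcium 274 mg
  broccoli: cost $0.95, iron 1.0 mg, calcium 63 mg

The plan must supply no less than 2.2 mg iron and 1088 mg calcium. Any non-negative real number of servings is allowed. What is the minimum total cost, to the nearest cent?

The cheapest plan sits at a corner of the feasible region — with two constraints it uses at most two foods.
eggs only: max(2.2/0.8, 1088/47) = 23.15 servings → $6.94.
milk only: max(2.2/0.2, 1088/274) = 11 servings → $3.30.
broccoli only: max(2.2/1.0, 1088/63) = 17.27 servings → $16.41.
eggs + milk with both tight: 1.836 servings and 3.656 servings → $1.65.
eggs + broccoli: the both-tight solution has a negative serving — not a feasible corner.
milk + broccoli with both tight: 3.632 servings and 1.474 servings → $2.49.
So the least-cost plan costs $1.65.

$1.65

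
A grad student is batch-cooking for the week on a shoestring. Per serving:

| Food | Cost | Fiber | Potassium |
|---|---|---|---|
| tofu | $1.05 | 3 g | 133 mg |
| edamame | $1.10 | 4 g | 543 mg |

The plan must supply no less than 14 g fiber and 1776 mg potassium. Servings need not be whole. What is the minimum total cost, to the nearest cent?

This is a tiny linear program; its minimum lies at a vertex of the feasible set. List the vertices and price them.
tofu only: max(14/3, 1776/133) = 13.35 servings → $14.02.
edamame only: max(14/4, 1776/543) = 3.5 servings → $3.85.
tofu + edamame with both tight: 0.454 servings and 3.16 servings → $3.95.
The minimum over all feasible corners is $3.85.

$3.85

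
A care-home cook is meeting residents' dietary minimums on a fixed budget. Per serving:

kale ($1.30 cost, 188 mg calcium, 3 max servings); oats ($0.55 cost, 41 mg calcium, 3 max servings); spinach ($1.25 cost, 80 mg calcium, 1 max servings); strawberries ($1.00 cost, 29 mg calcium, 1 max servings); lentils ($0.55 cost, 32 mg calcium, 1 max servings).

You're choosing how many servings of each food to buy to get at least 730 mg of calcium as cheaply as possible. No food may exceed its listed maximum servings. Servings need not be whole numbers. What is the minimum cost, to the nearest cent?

Cost per mg of calcium: kale $0.0069, oats $0.0134, spinach $0.0156, lentils $0.0172, strawberries $0.0345.
Take 3 servings of kale: +564.0 mg calcium for $3.90 (total $3.90, still need 166.0 mg).
Take 3 servings of oats: +123.0 mg calcium for $1.65 (total $5.55, still need 43.0 mg).
Take 0.5375 servings of spinach: +43.0 mg calcium for $0.67 (total $6.22, still need 0.0 mg).
Greedy by cheapest-per-mg is optimal for a single linear constraint, so the minimum cost is $6.22.

$6.22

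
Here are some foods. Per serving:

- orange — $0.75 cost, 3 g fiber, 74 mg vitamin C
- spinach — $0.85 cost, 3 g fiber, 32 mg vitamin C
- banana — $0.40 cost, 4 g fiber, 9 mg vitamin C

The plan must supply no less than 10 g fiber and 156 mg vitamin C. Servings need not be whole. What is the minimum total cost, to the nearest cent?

Check every corner: each single food scaled to meet both minima, and each pair solved so both constraints bind.
orange only: max(10/3, 156/74) = 3.333 servings → $2.50.
spinach only: max(10/3, 156/32) = 4.875 servings → $4.14.
banana only: max(10/4, 156/9) = 17.33 servings → $6.93.
orange + spinach with both tight: 1.175 servings and 2.159 servings → $2.72.
orange + banana with both tight: 1.985 servings and 1.011 servings → $1.89.
spinach + banana: the both-tight solution has a negative serving — not a feasible corner.
The minimum over all feasible corners is $1.89.

$1.89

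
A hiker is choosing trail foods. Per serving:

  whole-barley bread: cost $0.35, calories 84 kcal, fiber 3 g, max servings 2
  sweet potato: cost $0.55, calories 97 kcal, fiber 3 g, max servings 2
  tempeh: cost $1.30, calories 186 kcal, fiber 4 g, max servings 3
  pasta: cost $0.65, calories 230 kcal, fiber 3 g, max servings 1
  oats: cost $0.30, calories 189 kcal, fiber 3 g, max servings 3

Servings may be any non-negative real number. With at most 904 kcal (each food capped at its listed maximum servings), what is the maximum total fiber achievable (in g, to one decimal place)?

23.7 g

Fiber per kcal: whole-barley bread 0.03571, sweet potato 0.03093, tempeh 0.02151, oats 0.01587, pasta 0.01304.
Take 2 servings of whole-barley bread: uses 168 kcal, +6.0 g fiber (running total 6.0 g).
Take 2 servings of sweet potato: uses 194 kcal, +6.0 g fiber (running total 12.0 g).
Take 2.914 servings of tempeh: uses 542 kcal, +11.7 g fiber (running total 23.7 g).
Greedy by best ratio exhausts the calories allowance optimally: 23.7 g.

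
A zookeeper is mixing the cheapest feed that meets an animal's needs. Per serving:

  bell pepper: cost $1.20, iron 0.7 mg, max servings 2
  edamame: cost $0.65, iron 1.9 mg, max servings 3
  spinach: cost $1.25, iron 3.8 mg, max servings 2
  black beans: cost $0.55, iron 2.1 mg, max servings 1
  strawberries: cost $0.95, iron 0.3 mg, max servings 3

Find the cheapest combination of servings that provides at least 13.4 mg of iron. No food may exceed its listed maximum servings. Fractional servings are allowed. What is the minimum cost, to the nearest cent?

$4.32

Cost per mg of iron: black beans $0.2619, spinach $0.3289, edamame $0.3421, bell pepper $1.7143, strawberries $3.1667.
Take 1 serving of black beans: +2.1 mg iron for $0.55 (total $0.55, still need 11.3 mg).
Take 2 servings of spinach: +7.6 mg iron for $2.50 (total $3.05, still need 3.7 mg).
Take 1.947 servings of edamame: +3.7 mg iron for $1.27 (total $4.32, still need 0.0 mg).
Filling from the cheapest source first is optimal under one linear minimum: $4.32.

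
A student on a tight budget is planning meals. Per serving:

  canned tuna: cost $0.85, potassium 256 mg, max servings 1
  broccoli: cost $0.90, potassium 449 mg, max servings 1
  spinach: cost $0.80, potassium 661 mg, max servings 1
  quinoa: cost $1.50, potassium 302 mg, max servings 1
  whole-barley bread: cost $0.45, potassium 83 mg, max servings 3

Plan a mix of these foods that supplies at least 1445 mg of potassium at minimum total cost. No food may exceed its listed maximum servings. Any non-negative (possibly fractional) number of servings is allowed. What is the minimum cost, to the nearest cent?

$2.94

Cost per mg of potassium: spinach $0.0012, broccoli $0.0020, canned tuna $0.0033, quinoa $0.0050, whole-barley bread $0.0054.
Take 1 serving of spinach: +661.0 mg potassium for $0.80 (total $0.80, still need 784.0 mg).
Take 1 serving of broccoli: +449.0 mg potassium for $0.90 (total $1.70, still need 335.0 mg).
Take 1 serving of canned tuna: +256.0 mg potassium for $0.85 (total $2.55, still need 79.0 mg).
Take 0.2616 servings of quinoa: +79.0 mg potassium for $0.39 (total $2.94, still need 0.0 mg).
Greedy by cheapest-per-mg is optimal for a single linear constraint, so the minimum cost is $2.94.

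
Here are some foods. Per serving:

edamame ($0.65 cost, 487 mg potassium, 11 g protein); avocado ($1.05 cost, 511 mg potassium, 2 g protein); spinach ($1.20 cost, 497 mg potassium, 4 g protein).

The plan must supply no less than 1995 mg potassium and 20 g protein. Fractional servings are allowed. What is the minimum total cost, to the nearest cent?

$2.66

Two binding constraints pin down two serving amounts, so the optimal mix uses at most two foods. The candidates are each food alone (scaled to the tighter of potassium/protein) and each pair with both constraints tight.
edamame only: max(1995/487, 20/11) = 4.097 servings → $2.66.
avocado only: max(1995/511, 20/2) = 10 servings → $10.50.
spinach only: max(1995/497, 20/4) = 5 servings → $6.00.
edamame + avocado with both tight: 1.341 servings and 2.626 servings → $3.63.
edamame + spinach with both tight: 0.557 servings and 3.468 servings → $4.52.
avocado + spinach: intersection lies outside the first quadrant.
Cheapest feasible corner: $2.66.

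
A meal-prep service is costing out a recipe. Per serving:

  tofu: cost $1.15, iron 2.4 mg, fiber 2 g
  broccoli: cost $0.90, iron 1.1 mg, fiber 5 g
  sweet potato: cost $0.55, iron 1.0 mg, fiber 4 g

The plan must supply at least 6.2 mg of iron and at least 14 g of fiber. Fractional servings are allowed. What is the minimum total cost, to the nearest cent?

$3.17

This is a tiny linear program; its minimum lies at a vertex of the feasible set. List the vertices and price them.
tofu only: max(6.2/2.4, 14/2) = 7 servings → $8.05.
broccoli only: max(6.2/1.1, 14/5) = 5.636 servings → $5.07.
sweet potato only: max(6.2/1.0, 14/4) = 6.2 servings → $3.41.
tofu + broccoli with both tight: 1.592 servings and 2.163 servings → $3.78.
tofu + sweet potato with both tight: 1.421 servings and 2.789 servings → $3.17.
broccoli + sweet potato: intersection lies outside the first quadrant.
So the least-cost plan costs $3.17.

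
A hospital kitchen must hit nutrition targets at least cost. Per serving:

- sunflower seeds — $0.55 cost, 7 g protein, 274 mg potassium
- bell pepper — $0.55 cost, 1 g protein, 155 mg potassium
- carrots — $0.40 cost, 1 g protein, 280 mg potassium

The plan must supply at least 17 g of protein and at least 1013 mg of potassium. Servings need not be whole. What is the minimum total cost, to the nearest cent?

This is a tiny linear program; its minimum lies at a vertex of the feasible set. List the vertices and price them.
sunflower seeds only: max(17/7, 1013/274) = 3.697 servings → $2.03.
bell pepper only: max(17/1, 1013/155) = 17 servings → $9.35.
carrots only: max(17/1, 1013/280) = 17 servings → $6.80.
sunflower seeds + bell pepper with both tight: 2 servings and 3 servings → $2.75.
sunflower seeds + carrots with both tight: 2.222 servings and 1.443 servings → $1.80.
bell pepper + carrots: the both-tight solution has a negative serving — not a feasible corner.
Cheapest feasible corner: $1.80.

$1.80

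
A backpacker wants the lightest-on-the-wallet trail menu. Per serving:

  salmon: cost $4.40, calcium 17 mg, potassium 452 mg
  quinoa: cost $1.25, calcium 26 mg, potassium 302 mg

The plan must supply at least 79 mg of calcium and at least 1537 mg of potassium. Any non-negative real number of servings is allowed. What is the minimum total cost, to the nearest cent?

Minimising a linear cost over {calcium ≥ 79, potassium ≥ 1537, servings ≥ 0} — the optimum is at a vertex, using one or two foods.
salmon only: max(79/17, 1537/452) = 4.647 servings → $20.45.
quinoa only: max(79/26, 1537/302) = 5.089 servings → $6.36.
salmon + quinoa with both tight: 2.433 servings and 1.447 servings → $12.52.
Cheapest feasible corner: $6.36.

$6.36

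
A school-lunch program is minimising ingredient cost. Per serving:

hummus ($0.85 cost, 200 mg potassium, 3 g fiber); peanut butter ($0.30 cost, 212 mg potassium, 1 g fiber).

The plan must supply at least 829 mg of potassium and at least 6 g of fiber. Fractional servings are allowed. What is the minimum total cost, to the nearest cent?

$1.75

hummus only: max(829/200, 6/3) = 4.145 servings → $3.52.
peanut butter only: max(829/212, 6/1) = 6 servings → $1.80.
hummus + peanut butter with both tight: 1.016 servings and 2.952 servings → $1.75.
The minimum over all feasible corners is $1.75.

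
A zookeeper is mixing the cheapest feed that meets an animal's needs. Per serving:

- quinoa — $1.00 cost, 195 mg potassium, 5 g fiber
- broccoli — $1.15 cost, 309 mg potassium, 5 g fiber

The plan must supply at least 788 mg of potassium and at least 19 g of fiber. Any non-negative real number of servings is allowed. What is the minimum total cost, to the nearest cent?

A basic optimal solution has at most two foods positive. Try each food alone and each pair with both targets met exactly.
quinoa only: max(788/195, 19/5) = 4.041 servings → $4.04.
broccoli only: max(788/309, 19/5) = 3.8 servings → $4.37.
quinoa + broccoli with both tight: 3.388 servings and 0.4123 servings → $3.86.
The minimum over all feasible corners is $3.86.

$3.86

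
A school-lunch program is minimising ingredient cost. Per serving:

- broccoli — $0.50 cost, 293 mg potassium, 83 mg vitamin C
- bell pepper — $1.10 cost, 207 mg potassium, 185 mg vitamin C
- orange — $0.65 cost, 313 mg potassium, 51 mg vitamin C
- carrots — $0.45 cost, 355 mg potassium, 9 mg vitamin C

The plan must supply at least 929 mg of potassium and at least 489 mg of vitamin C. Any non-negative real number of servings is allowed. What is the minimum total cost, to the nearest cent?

At the optimum either one food covers both requirements or two foods hit both targets exactly; no other combination can be cheaper.
broccoli only: max(929/293, 489/83) = 5.892 servings → $2.95.
bell pepper only: max(929/207, 489/185) = 4.488 servings → $4.94.
orange only: max(929/313, 489/51) = 9.588 servings → $6.23.
carrots only: max(929/355, 489/9) = 54.33 servings → $24.45.
broccoli + bell pepper with both tight: 1.908 servings and 1.787 servings → $2.92.
broccoli + orange: intersection lies outside the first quadrant.
broccoli + carrots: intersection lies outside the first quadrant.
bell pepper + orange with both tight: 2.232 servings and 1.492 servings → $3.42.
bell pepper + carrots with both tight: 2.589 servings and 1.107 servings → $3.35.
orange + carrots with both targets exact would need a negative amount; discard.
Cheapest feasible corner: $2.92.

$2.92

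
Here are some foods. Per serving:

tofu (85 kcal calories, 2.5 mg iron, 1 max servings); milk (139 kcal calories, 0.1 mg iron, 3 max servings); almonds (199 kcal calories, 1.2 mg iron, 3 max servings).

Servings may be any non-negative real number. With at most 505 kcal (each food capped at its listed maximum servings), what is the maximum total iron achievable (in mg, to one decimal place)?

Iron per kcal: tofu 0.02941, almonds 0.00603, milk 0.0007194.
Take 1 serving of tofu: uses 85 kcal, +2.5 mg iron (running total 2.5 mg).
Take 2.111 servings of almonds: uses 420 kcal, +2.5 mg iron (running total 5.0 mg).
Greedy by best ratio exhausts the calories allowance optimally: 5.0 mg.

5.0 mg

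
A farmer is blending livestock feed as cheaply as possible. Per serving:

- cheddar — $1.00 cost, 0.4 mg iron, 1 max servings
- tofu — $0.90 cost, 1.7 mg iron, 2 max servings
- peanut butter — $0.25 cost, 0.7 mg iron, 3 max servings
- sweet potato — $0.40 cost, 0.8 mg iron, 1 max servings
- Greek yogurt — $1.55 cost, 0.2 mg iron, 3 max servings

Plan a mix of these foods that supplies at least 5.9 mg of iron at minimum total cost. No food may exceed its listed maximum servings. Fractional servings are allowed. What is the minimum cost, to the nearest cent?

$2.74

Cost per mg of iron: peanut butter $0.3571, sweet potato $0.5000, tofu $0.5294, cheddar $2.5000, Greek yogurt $7.7500.
Take 3 servings of peanut butter: +2.1 mg iron for $0.75 (total $0.75, still need 3.8 mg).
Take 1 serving of sweet potato: +0.8 mg iron for $0.40 (total $1.15, still need 3.0 mg).
Take 1.765 servings of tofu: +3.0 mg iron for $1.59 (total $2.74, still need 0.0 mg).
Greedy by cheapest-per-mg is optimal for a single linear constraint, so the minimum cost is $2.74.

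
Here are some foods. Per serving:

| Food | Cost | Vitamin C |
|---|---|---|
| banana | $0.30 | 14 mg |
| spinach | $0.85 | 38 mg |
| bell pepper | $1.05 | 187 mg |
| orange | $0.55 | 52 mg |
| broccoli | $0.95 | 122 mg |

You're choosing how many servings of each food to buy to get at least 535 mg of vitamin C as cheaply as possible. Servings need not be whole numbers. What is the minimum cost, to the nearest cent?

Cost per mg of vitamin C: bell pepper $0.0056, broccoli $0.0078, orange $0.0106, banana $0.0214, spinach $0.0224.
With no serving limits, use only bell pepper: 535 mg / 187 mg = 2.861 servings × $1.05 = $3.00.

$3.00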